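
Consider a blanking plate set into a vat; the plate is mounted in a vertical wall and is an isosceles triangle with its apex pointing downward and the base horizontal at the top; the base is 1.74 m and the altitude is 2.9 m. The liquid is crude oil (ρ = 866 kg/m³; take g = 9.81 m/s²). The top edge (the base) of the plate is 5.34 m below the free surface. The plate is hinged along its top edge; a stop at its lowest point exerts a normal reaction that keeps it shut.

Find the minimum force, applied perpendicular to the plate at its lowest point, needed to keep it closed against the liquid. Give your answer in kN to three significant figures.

P ≈ 48.5 kN

γ = ρg = 866 × 9.81 / 1000 = 8.49546 kN/m³.
With the apex down, the centroid sits h/3 = 2.9/3 = 0.966667 m below the base (the top edge), so the centroid depth is h_c = 5.34 + 0.966667 = 6.30667 m.
A = ½ × 1.74 × 2.9 = 2.523 m².
Resultant F = γ·h_c·A = 8.49546 × 6.30667 × 2.523 = 135.177 kN.
I_c = b·h³/36 = 1.74 × 2.9³/36 = 1.1788 m⁴.
Centre of pressure: y_p = y_c + I_c/(y_c·A) = 6.30667 + 1.1788/(6.30667 × 2.523) = 6.30667 + 0.0740837 = 6.38075 m along the plane.
The resultant acts 0.966667 + 0.0740837 = 1.04075 m (along the plate) below the hinge at the top edge, so the moment about the hinge is M = F × 1.04075 = 135.177 × 1.04075 = 140.685 kN·m.
A normal force at the bottom, 2.9 m from the hinge, must supply this moment: P = 140.685/2.9 = 48.5121 kN.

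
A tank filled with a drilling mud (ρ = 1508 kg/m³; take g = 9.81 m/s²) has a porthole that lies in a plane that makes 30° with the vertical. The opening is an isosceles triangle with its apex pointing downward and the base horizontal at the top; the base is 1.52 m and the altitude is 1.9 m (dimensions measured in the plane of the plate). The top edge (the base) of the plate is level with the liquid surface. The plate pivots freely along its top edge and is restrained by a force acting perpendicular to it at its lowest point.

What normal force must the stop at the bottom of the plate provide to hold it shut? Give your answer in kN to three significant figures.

γ = ρg = 1508 × 9.81 / 1000 = 14.79348 kN/m³.
The plate makes 30° with the vertical, i.e. θ = 90° − 30° = 60° to the horizontal. Measuring y along the incline from the free-surface line, vertical depth h = y·sinθ with sinθ = 0.866025.
With the apex down, the centroid sits h/3 = 1.9/3 = 0.633333 m below the base (the top edge), so y_c = 0.633333 m and h_c = 0.633333 × 0.866025 = 0.548482 m.
A = ½ × 1.52 × 1.9 = 1.444 m².
Resultant F = γ·h_c·A = 14.79348 × 0.548482 × 1.444 = 11.7166 kN.
I_c = b·h³/36 = 1.52 × 1.9³/36 = 0.289602 m⁴.
Centre of pressure: y_p = y_c + I_c/(y_c·A) = 0.633333 + 0.289602/(0.633333 × 1.444) = 0.633333 + 0.316667 = 0.95 m along the plane.
The resultant acts 0.633333 + 0.316667 = 0.95 m (along the plate) below the hinge at the top edge, so the moment about the hinge is M = F × 0.95 = 11.7166 × 0.95 = 11.1308 kN·m.
A normal force at the bottom, 1.9 m from the hinge, must supply this moment: P = 11.1308/1.9 = 5.85832 kN.

P ≈ 5.86 kN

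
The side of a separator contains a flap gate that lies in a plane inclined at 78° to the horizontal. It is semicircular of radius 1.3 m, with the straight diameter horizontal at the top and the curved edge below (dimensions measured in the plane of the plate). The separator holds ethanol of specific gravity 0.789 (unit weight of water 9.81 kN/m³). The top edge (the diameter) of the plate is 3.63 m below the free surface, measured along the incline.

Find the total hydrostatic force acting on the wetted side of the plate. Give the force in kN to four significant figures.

γ = 0.789 × 9.81 = 7.74009 kN/m³.
Let θ = 78° be the plate's angle to the horizontal; measure y along the incline from where the plane meets the free surface. Vertical depth h = y·sinθ with sinθ = 0.978148.
The centroid of a semicircle lies 4r/(3π) = 0.551737 m from the diameter, here below the top edge, so y_c = 3.63 + 0.551737 = 4.18174 m and h_c = 4.18174 × 0.978148 = 4.09036 m.
A = πr²/2 = π × 1.3²/2 = 2.65465 m².
Resultant F = γ·h_c·A = 7.74009 × 4.09036 × 2.65465 = 84.0456 kN.

F ≈ 84.05 kN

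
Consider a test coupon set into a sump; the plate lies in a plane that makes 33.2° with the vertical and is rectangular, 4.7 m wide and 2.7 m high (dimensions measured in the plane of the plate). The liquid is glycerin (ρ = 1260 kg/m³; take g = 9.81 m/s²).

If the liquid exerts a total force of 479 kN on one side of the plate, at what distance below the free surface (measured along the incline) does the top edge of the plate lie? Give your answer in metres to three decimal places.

y_top ≈ 2.299 m

γ = ρg = 1260 × 9.81 / 1000 = 12.3606 kN/m³.
A = 4.7 × 2.7 = 12.69 m².
From F = γ·h_c·A, the centroid depth is h_c = 479/(12.3606 × 12.69) = 3.05376 m.
The plate makes 33.2° with the vertical, i.e. θ = 90° − 33.2° = 56.8° to the horizontal. Measuring y along the incline from the free-surface line, vertical depth h = y·sinθ with sinθ = 0.836764.
Along the incline, y_c = h_c/sinθ = 3.05376/0.836764 = 3.64949 m.
The centroid lies 2.7/2 = 1.35 m below the top edge, so the top edge sits at y_top = 3.64949 − 1.35 = 2.29949 m along the incline.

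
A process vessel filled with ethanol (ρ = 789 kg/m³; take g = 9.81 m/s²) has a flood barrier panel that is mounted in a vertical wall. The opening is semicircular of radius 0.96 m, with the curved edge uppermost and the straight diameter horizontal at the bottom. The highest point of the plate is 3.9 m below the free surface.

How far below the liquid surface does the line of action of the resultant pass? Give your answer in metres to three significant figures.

h_p = 4.47 m

γ = ρg = 789 × 9.81 / 1000 = 7.74009 kN/m³.
The centroid lies 4r/(3π) = 0.407437 m above the diameter, so r − 4r/(3π) = 0.96 − 0.407437 = 0.552563 m below the topmost point, so the centroid depth is h_c = 3.9 + 0.552563 = 4.45256 m.
A = πr²/2 = π × 0.96²/2 = 1.44765 m².
Resultant F = γ·h_c·A = 7.74009 × 4.45256 × 1.44765 = 49.8907 kN.
I_c = (π/8 − 8/(9π))·r⁴ = 0.109757 × 0.96⁴ = 0.0932217 m⁴.
Centre of pressure: y_p = y_c + I_c/(y_c·A) = 4.45256 + 0.0932217/(4.45256 × 1.44765) = 4.45256 + 0.0144625 = 4.46702 m along the plane.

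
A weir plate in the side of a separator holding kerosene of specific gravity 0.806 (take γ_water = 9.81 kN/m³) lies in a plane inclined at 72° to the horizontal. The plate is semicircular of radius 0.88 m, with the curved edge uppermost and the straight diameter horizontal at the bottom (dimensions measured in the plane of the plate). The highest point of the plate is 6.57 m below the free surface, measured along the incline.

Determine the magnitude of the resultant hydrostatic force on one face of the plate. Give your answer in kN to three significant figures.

γ = 0.806 × 9.81 = 7.90686 kN/m³.
Let θ = 72° be the plate's angle to the horizontal; measure y along the incline from where the plane meets the free surface. Vertical depth h = y·sinθ with sinθ = 0.951057.
The centroid lies 4r/(3π) = 0.373484 m above the diameter, so r − 4r/(3π) = 0.88 − 0.373484 = 0.506516 m below the topmost point, so y_c = 6.57 + 0.506516 = 7.07652 m and h_c = 7.07652 × 0.951057 = 6.73017 m.
A = πr²/2 = π × 0.88²/2 = 1.21642 m².
Resultant F = γ·h_c·A = 7.90686 × 6.73017 × 1.21642 = 64.7312 kN.

F ≈ 64.7 kN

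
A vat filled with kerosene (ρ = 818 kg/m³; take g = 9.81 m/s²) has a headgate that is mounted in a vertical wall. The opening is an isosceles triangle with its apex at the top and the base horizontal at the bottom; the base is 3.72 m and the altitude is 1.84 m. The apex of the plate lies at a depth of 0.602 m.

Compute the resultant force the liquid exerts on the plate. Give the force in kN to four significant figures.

F ≈ 50.22 kN

γ = ρg = 818 × 9.81 / 1000 = 8.02458 kN/m³.
With the apex up, the centroid sits 2h/3 = 2 × 1.84/3 = 1.22667 m below the apex, so the centroid depth is h_c = 0.602 + 1.22667 = 1.82867 m.
A = ½ × 3.72 × 1.84 = 3.4224 m².
Resultant F = γ·h_c·A = 8.02458 × 1.82867 × 3.4224 = 50.2214 kN.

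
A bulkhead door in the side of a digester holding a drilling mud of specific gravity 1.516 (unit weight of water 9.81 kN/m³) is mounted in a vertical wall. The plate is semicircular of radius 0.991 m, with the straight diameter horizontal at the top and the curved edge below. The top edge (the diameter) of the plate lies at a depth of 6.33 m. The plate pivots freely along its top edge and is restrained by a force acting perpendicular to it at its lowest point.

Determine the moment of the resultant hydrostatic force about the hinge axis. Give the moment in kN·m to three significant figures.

M ≈ 66.7 kN·m

γ = 1.516 × 9.81 = 14.87196 kN/m³.
The centroid of a semicircle lies 4r/(3π) = 0.420593 m from the diameter, here below the top edge, so the centroid depth is h_c = 6.33 + 0.420593 = 6.75059 m.
A = πr²/2 = π × 0.991²/2 = 1.54265 m².
Resultant F = γ·h_c·A = 14.87196 × 6.75059 × 1.54265 = 154.874 kN.
I_c = (π/8 − 8/(9π))·r⁴ = 0.109757 × 0.991⁴ = 0.105859 m⁴.
Centre of pressure: y_p = y_c + I_c/(y_c·A) = 6.75059 + 0.105859/(6.75059 × 1.54265) = 6.75059 + 0.0101653 = 6.76076 m along the plane.
The resultant acts 0.420593 + 0.0101653 = 0.430758 m (along the plate) below the hinge at the top edge, so the moment about the hinge is M = F × 0.430758 = 154.874 × 0.430758 = 66.7132 kN·m.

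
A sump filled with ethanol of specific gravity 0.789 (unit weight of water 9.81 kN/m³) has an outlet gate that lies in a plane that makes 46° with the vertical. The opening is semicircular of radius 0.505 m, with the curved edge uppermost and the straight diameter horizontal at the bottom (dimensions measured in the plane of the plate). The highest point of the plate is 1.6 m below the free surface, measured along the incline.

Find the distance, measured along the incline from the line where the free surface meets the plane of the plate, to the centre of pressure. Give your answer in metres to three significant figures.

y_p = 1.90 m

γ = 0.789 × 9.81 = 7.74009 kN/m³.
The plate makes 46° with the vertical, i.e. θ = 90° − 46° = 44° to the horizontal. Measuring y along the incline from the free-surface line, vertical depth h = y·sinθ with sinθ = 0.694658.
The centroid lies 4r/(3π) = 0.214329 m above the diameter, so r − 4r/(3π) = 0.505 − 0.214329 = 0.290671 m below the topmost point, so y_c = 1.6 + 0.290671 = 1.89067 m and h_c = 1.89067 × 0.694658 = 1.31337 m.
A = πr²/2 = π × 0.505²/2 = 0.400592 m².
Resultant F = γ·h_c·A = 7.74009 × 1.31337 × 0.400592 = 4.07226 kN.
I_c = (π/8 − 8/(9π))·r⁴ = 0.109757 × 0.505⁴ = 0.00713835 m⁴.
Centre of pressure: y_p = y_c + I_c/(y_c·A) = 1.89067 + 0.00713835/(1.89067 × 0.400592) = 1.89067 + 0.00942497 = 1.90009 m along the plane.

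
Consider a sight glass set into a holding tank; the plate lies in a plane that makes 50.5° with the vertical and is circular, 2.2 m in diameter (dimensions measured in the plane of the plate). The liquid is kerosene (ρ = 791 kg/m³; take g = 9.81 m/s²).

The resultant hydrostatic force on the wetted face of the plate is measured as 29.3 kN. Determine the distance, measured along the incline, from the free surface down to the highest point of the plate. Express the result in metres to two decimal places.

γ = ρg = 791 × 9.81 / 1000 = 7.75971 kN/m³.
A = π(1.1)² = 3.80133 m².
From F = γ·h_c·A, the centroid depth is h_c = 29.3/(7.75971 × 3.80133) = 0.993314 m.
The plate makes 50.5° with the vertical, i.e. θ = 90° − 50.5° = 39.5° to the horizontal. Measuring y along the incline from the free-surface line, vertical depth h = y·sinθ with sinθ = 0.636078.
Along the incline, y_c = h_c/sinθ = 0.993314/0.636078 = 1.56162 m.
The centroid is at the centre, 1.1 m below the top of the plate, so the highest point sits at y_top = 1.56162 − 1.1 = 0.46162 m along the incline.

y_top ≈ 0.46 m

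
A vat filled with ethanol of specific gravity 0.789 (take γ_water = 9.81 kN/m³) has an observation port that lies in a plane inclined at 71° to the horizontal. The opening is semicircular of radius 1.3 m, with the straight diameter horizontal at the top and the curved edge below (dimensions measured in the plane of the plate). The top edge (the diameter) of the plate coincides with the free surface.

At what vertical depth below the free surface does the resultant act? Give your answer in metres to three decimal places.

h_p = 0.724 m

γ = 0.789 × 9.81 = 7.74009 kN/m³.
Let θ = 71° be the plate's angle to the horizontal; measure y along the incline from where the plane meets the free surface. Vertical depth h = y·sinθ with sinθ = 0.945519.
The centroid of a semicircle lies 4r/(3π) = 0.551737 m from the diameter, here below the top edge, so y_c = 0.551737 m and h_c = 0.551737 × 0.945519 = 0.521678 m.
A = πr²/2 = π × 1.3²/2 = 2.65465 m².
Resultant F = γ·h_c·A = 7.74009 × 0.521678 × 2.65465 = 10.719 kN.
I_c = (π/8 − 8/(9π))·r⁴ = 0.109757 × 1.3⁴ = 0.313477 m⁴.
Centre of pressure: y_p = y_c + I_c/(y_c·A) = 0.551737 + 0.313477/(0.551737 × 2.65465) = 0.551737 + 0.214026 = 0.765763 m along the plane.
Vertically, h_p = y_p·sinθ = 0.765763 × 0.945519 = 0.724043 m.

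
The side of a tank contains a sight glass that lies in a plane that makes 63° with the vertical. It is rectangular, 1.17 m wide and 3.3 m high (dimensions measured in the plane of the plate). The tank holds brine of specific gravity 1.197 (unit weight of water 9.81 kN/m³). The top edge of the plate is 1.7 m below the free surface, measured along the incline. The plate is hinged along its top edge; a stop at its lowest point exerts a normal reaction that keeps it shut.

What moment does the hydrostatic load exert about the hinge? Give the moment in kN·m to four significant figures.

γ = 1.197 × 9.81 = 11.74257 kN/m³.
The plate makes 63° with the vertical, i.e. θ = 90° − 63° = 27° to the horizontal. Measuring y along the incline from the free-surface line, vertical depth h = y·sinθ with sinθ = 0.453990.
The centroid lies 3.3/2 = 1.65 m below the top edge, so y_c = 1.7 + 1.65 = 3.35 m and h_c = 3.35 × 0.453990 = 1.52087 m.
A = 1.17 × 3.3 = 3.861 m².
Resultant F = γ·h_c·A = 11.74257 × 1.52087 × 3.861 = 68.9533 kN.
I_c = b·h³/12 = 1.17 × 3.3³/12 = 3.50386 m⁴.
Centre of pressure: y_p = y_c + I_c/(y_c·A) = 3.35 + 3.50386/(3.35 × 3.861) = 3.35 + 0.270896 = 3.6209 m along the plane.
The resultant acts 1.65 + 0.270896 = 1.9209 m (along the plate) below the hinge at the top edge, so the moment about the hinge is M = F × 1.9209 = 68.9533 × 1.9209 = 132.452 kN·m.

M ≈ 132.5 kN·m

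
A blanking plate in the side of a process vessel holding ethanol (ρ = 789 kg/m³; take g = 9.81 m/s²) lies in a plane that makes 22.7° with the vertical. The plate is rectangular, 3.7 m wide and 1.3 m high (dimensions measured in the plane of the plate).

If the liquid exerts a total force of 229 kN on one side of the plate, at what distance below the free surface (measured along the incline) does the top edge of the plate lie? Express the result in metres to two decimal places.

γ = ρg = 789 × 9.81 / 1000 = 7.74009 kN/m³.
A = 3.7 × 1.3 = 4.81 m².
From F = γ·h_c·A, the centroid depth is h_c = 229/(7.74009 × 4.81) = 6.15098 m.
The plate makes 22.7° with the vertical, i.e. θ = 90° − 22.7° = 67.3° to the horizontal. Measuring y along the incline from the free-surface line, vertical depth h = y·sinθ with sinθ = 0.922538.
Along the incline, y_c = h_c/sinθ = 6.15098/0.922538 = 6.66745 m.
The centroid lies 1.3/2 = 0.65 m below the top edge, so the top edge sits at y_top = 6.66745 − 0.65 = 6.01745 m along the incline.

y_top ≈ 6.02 m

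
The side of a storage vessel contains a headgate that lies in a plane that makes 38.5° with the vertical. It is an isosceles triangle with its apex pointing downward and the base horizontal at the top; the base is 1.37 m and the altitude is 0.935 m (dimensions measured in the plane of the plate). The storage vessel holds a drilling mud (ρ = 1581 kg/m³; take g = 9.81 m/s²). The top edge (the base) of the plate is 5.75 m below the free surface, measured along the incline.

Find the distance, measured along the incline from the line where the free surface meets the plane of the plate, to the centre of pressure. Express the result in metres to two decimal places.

γ = ρg = 1581 × 9.81 / 1000 = 15.50961 kN/m³.
The plate makes 38.5° with the vertical, i.e. θ = 90° − 38.5° = 51.5° to the horizontal. Measuring y along the incline from the free-surface line, vertical depth h = y·sinθ with sinθ = 0.782608.
With the apex down, the centroid sits h/3 = 0.935/3 = 0.311667 m below the base (the top edge), so y_c = 5.75 + 0.311667 = 6.06167 m and h_c = 6.06167 × 0.782608 = 4.74391 m.
A = ½ × 1.37 × 0.935 = 0.640475 m².
Resultant F = γ·h_c·A = 15.50961 × 4.74391 × 0.640475 = 47.1237 kN.
I_c = b·h³/36 = 1.37 × 0.935³/36 = 0.0311066 m⁴.
Centre of pressure: y_p = y_c + I_c/(y_c·A) = 6.06167 + 0.0311066/(6.06167 × 0.640475) = 6.06167 + 0.00801232 = 6.06968 m along the plane.

y_p = 6.07 m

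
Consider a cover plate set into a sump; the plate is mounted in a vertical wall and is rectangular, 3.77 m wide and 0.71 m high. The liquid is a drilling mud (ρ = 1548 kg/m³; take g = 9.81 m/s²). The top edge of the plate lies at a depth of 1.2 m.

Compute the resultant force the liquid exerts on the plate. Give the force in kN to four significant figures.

F ≈ 63.21 kN

γ = ρg = 1548 × 9.81 / 1000 = 15.18588 kN/m³.
The centroid lies 0.71/2 = 0.355 m below the top edge, so the centroid depth is h_c = 1.2 + 0.355 = 1.555 m.
A = 3.77 × 0.71 = 2.6767 m².
Resultant F = γ·h_c·A = 15.18588 × 1.555 × 2.6767 = 63.2077 kN.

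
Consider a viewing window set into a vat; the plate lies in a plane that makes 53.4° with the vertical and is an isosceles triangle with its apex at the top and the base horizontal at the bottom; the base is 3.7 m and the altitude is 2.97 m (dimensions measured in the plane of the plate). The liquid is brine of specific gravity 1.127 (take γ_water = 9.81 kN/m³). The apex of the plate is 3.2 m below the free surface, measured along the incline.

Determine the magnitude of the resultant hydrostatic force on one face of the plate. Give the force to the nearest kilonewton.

F ≈ 188 kN

γ = 1.127 × 9.81 = 11.05587 kN/m³.
The plate makes 53.4° with the vertical, i.e. θ = 90° − 53.4° = 36.6° to the horizontal. Measuring y along the incline from the free-surface line, vertical depth h = y·sinθ with sinθ = 0.596225.
With the apex up, the centroid sits 2h/3 = 2 × 2.97/3 = 1.98 m below the apex, so y_c = 3.2 + 1.98 = 5.18 m and h_c = 5.18 × 0.596225 = 3.08845 m.
A = ½ × 3.7 × 2.97 = 5.4945 m².
Resultant F = γ·h_c·A = 11.05587 × 3.08845 × 5.4945 = 187.612 kN.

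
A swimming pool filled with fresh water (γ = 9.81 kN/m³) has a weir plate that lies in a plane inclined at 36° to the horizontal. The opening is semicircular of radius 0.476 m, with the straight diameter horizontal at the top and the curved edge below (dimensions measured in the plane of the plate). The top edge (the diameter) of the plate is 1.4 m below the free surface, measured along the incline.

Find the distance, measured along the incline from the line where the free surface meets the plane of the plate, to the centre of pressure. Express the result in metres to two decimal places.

γ = 9.81 kN/m³.
Let θ = 36° be the plate's angle to the horizontal; measure y along the incline from where the plane meets the free surface. Vertical depth h = y·sinθ with sinθ = 0.587785.
The centroid of a semicircle lies 4r/(3π) = 0.202021 m from the diameter, here below the top edge, so y_c = 1.4 + 0.202021 = 1.60202 m and h_c = 1.60202 × 0.587785 = 0.941643 m.
A = πr²/2 = π × 0.476²/2 = 0.355905 m².
Resultant F = γ·h_c·A = 9.81 × 0.941643 × 0.355905 = 3.28768 kN.
I_c = (π/8 − 8/(9π))·r⁴ = 0.109757 × 0.476⁴ = 0.00563456 m⁴.
Centre of pressure: y_p = y_c + I_c/(y_c·A) = 1.60202 + 0.00563456/(1.60202 × 0.355905) = 1.60202 + 0.0098823 = 1.6119 m along the plane.

y_p = 1.61 m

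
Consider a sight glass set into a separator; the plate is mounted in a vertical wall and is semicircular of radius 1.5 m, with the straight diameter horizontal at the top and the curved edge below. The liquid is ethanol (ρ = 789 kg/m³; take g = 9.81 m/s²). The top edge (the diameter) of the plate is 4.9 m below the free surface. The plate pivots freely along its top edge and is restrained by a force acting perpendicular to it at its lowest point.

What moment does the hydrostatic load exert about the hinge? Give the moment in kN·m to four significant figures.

γ = ρg = 789 × 9.81 / 1000 = 7.74009 kN/m³.
The centroid of a semicircle lies 4r/(3π) = 0.63662 m from the diameter, here below the top edge, so the centroid depth is h_c = 4.9 + 0.63662 = 5.53662 m.
A = πr²/2 = π × 1.5²/2 = 3.53429 m².
Resultant F = γ·h_c·A = 7.74009 × 5.53662 × 3.53429 = 151.458 kN.
I_c = (π/8 − 8/(9π))·r⁴ = 0.109757 × 1.5⁴ = 0.555645 m⁴.
Centre of pressure: y_p = y_c + I_c/(y_c·A) = 5.53662 + 0.555645/(5.53662 × 3.53429) = 5.53662 + 0.0283956 = 5.56502 m along the plane.
The resultant acts 0.63662 + 0.0283956 = 0.665016 m (along the plate) below the hinge at the top edge, so the moment about the hinge is M = F × 0.665016 = 151.458 × 0.665016 = 100.722 kN·m.

M ≈ 100.7 kN·m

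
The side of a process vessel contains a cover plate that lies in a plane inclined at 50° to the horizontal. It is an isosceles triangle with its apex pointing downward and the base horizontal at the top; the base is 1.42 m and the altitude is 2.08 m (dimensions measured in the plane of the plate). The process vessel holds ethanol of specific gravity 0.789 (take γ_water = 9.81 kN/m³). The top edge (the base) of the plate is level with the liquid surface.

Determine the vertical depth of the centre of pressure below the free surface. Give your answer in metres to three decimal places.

γ = 0.789 × 9.81 = 7.74009 kN/m³.
Let θ = 50° be the plate's angle to the horizontal; measure y along the incline from where the plane meets the free surface. Vertical depth h = y·sinθ with sinθ = 0.766044.
With the apex down, the centroid sits h/3 = 2.08/3 = 0.693333 m below the base (the top edge), so y_c = 0.693333 m and h_c = 0.693333 × 0.766044 = 0.531124 m.
A = ½ × 1.42 × 2.08 = 1.4768 m².
Resultant F = γ·h_c·A = 7.74009 × 0.531124 × 1.4768 = 6.07105 kN.
I_c = b·h³/36 = 1.42 × 2.08³/36 = 0.354957 m⁴.
Centre of pressure: y_p = y_c + I_c/(y_c·A) = 0.693333 + 0.354957/(0.693333 × 1.4768) = 0.693333 + 0.346667 = 1.04 m along the plane.
Vertically, h_p = y_p·sinθ = 1.04 × 0.766044 = 0.796686 m.

h_p = 0.797 m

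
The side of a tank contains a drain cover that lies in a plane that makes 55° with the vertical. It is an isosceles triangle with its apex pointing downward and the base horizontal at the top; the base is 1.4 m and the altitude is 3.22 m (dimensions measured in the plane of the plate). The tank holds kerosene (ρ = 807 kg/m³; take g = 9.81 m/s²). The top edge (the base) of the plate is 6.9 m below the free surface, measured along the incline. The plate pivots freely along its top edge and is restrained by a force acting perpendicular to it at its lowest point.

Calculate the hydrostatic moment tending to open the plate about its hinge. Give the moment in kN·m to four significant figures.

M ≈ 93.49 kN·m

γ = ρg = 807 × 9.81 / 1000 = 7.91667 kN/m³.
The plate makes 55° with the vertical, i.e. θ = 90° − 55° = 35° to the horizontal. Measuring y along the incline from the free-surface line, vertical depth h = y·sinθ with sinθ = 0.573576.
With the apex down, the centroid sits h/3 = 3.22/3 = 1.07333 m below the base (the top edge), so y_c = 6.9 + 1.07333 = 7.97333 m and h_c = 7.97333 × 0.573576 = 4.57331 m.
A = ½ × 1.4 × 3.22 = 2.254 m².
Resultant F = γ·h_c·A = 7.91667 × 4.57331 × 2.254 = 81.6069 kN.
I_c = b·h³/36 = 1.4 × 3.22³/36 = 1.29835 m⁴.
Centre of pressure: y_p = y_c + I_c/(y_c·A) = 7.97333 + 1.29835/(7.97333 × 2.254) = 7.97333 + 0.0722434 = 8.04557 m along the plane.
The resultant acts 1.07333 + 0.0722434 = 1.14557 m (along the plate) below the hinge at the top edge, so the moment about the hinge is M = F × 1.14557 = 81.6069 × 1.14557 = 93.4864 kN·m.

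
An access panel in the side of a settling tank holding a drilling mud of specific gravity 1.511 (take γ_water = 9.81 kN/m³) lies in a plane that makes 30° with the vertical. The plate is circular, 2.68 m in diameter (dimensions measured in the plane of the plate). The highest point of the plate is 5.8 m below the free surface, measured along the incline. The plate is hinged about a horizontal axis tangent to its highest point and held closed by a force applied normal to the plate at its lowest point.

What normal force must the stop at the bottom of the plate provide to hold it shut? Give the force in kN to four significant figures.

P ≈ 270.6 kN

γ = 1.511 × 9.81 = 14.82291 kN/m³.
The plate makes 30° with the vertical, i.e. θ = 90° − 30° = 60° to the horizontal. Measuring y along the incline from the free-surface line, vertical depth h = y·sinθ with sinθ = 0.866025.
The centroid is at the centre, 1.34 m below the top of the plate, so y_c = 5.8 + 1.34 = 7.14 m and h_c = 7.14 × 0.866025 = 6.18342 m.
A = π(1.34)² = 5.64104 m².
Resultant F = γ·h_c·A = 14.82291 × 6.18342 × 5.64104 = 517.037 kN.
I_c = πr⁴/4 = π × 1.34⁴/4 = 2.53226 m⁴.
Centre of pressure: y_p = y_c + I_c/(y_c·A) = 7.14 + 2.53226/(7.14 × 5.64104) = 7.14 + 0.0628711 = 7.20287 m along the plane.
The resultant acts 1.34 + 0.0628711 = 1.40287 m (along the plate) below the hinge at the top edge, so the moment about the hinge is M = F × 1.40287 = 517.037 × 1.40287 = 725.336 kN·m.
A normal force at the bottom, 2.68 m from the hinge, must supply this moment: P = 725.336/2.68 = 270.648 kN.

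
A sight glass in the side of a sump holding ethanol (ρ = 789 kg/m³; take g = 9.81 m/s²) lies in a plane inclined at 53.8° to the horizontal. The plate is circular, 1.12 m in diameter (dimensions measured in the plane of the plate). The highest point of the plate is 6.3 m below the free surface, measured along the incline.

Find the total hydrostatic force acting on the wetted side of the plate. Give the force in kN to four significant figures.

F ≈ 42.21 kN

γ = ρg = 789 × 9.81 / 1000 = 7.74009 kN/m³.
Let θ = 53.8° be the plate's angle to the horizontal; measure y along the incline from where the plane meets the free surface. Vertical depth h = y·sinθ with sinθ = 0.806960.
The centroid is at the centre, 0.56 m below the top of the plate, so y_c = 6.3 + 0.56 = 6.86 m and h_c = 6.86 × 0.806960 = 5.53575 m.
A = π(0.56)² = 0.985203 m².
Resultant F = γ·h_c·A = 7.74009 × 5.53575 × 0.985203 = 42.2132 kN.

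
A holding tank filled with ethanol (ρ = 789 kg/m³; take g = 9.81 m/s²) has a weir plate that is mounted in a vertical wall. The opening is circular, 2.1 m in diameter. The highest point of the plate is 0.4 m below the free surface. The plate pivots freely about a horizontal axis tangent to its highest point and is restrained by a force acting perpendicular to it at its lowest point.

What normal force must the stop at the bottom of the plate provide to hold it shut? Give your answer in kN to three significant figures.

P ≈ 23.0 kN

γ = ρg = 789 × 9.81 / 1000 = 7.74009 kN/m³.
The centroid is at the centre, 1.05 m below the top of the plate, so the centroid depth is h_c = 0.4 + 1.05 = 1.45 m.
A = π(1.05)² = 3.46361 m².
Resultant F = γ·h_c·A = 7.74009 × 1.45 × 3.46361 = 38.8725 kN.
I_c = πr⁴/4 = π × 1.05⁴/4 = 0.954656 m⁴.
Centre of pressure: y_p = y_c + I_c/(y_c·A) = 1.45 + 0.954656/(1.45 × 3.46361) = 1.45 + 0.190086 = 1.64009 m along the plane.
The resultant acts 1.05 + 0.190086 = 1.24009 m (along the plate) below the hinge at the top edge, so the moment about the hinge is M = F × 1.24009 = 38.8725 × 1.24009 = 48.2054 kN·m.
A normal force at the bottom, 2.1 m from the hinge, must supply this moment: P = 48.2054/2.1 = 22.955 kN.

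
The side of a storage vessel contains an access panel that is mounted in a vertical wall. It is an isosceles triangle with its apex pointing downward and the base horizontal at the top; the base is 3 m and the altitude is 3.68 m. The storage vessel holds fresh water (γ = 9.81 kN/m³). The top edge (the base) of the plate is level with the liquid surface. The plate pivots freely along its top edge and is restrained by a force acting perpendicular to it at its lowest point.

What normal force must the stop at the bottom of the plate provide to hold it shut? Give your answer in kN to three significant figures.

P ≈ 33.2 kN

γ = 9.81 kN/m³.
With the apex down, the centroid sits h/3 = 3.68/3 = 1.22667 m below the base (the top edge), so the centroid depth is h_c = 1.22667 m.
A = ½ × 3 × 3.68 = 5.52 m².
Resultant F = γ·h_c·A = 9.81 × 1.22667 × 5.52 = 66.4257 kN.
I_c = b·h³/36 = 3 × 3.68³/36 = 4.153 m⁴.
Centre of pressure: y_p = y_c + I_c/(y_c·A) = 1.22667 + 4.153/(1.22667 × 5.52) = 1.22667 + 0.613331 = 1.84 m along the plane.
The resultant acts 1.22667 + 0.613331 = 1.84 m (along the plate) below the hinge at the top edge, so the moment about the hinge is M = F × 1.84 = 66.4257 × 1.84 = 122.223 kN·m.
A normal force at the bottom, 3.68 m from the hinge, must supply this moment: P = 122.223/3.68 = 33.2128 kN.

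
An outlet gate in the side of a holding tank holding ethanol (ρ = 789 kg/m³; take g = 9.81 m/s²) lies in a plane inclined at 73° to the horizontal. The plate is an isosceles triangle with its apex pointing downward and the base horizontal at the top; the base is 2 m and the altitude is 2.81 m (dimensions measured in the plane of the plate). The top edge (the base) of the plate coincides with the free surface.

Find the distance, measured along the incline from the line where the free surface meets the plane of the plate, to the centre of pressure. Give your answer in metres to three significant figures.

γ = ρg = 789 × 9.81 / 1000 = 7.74009 kN/m³.
Let θ = 73° be the plate's angle to the horizontal; measure y along the incline from where the plane meets the free surface. Vertical depth h = y·sinθ with sinθ = 0.956305.
With the apex down, the centroid sits h/3 = 2.81/3 = 0.936667 m below the base (the top edge), so y_c = 0.936667 m and h_c = 0.936667 × 0.956305 = 0.895739 m.
A = ½ × 2 × 2.81 = 2.81 m².
Resultant F = γ·h_c·A = 7.74009 × 0.895739 × 2.81 = 19.482 kN.
I_c = b·h³/36 = 2 × 2.81³/36 = 1.23267 m⁴.
Centre of pressure: y_p = y_c + I_c/(y_c·A) = 0.936667 + 1.23267/(0.936667 × 2.81) = 0.936667 + 0.468334 = 1.405 m along the plane.

y_p = 1.41 m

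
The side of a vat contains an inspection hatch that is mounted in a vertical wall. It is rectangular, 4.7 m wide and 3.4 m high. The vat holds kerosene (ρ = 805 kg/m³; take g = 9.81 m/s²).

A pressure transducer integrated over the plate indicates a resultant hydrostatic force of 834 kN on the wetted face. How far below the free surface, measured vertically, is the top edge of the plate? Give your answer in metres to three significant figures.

d_top ≈ 4.91 m

γ = ρg = 805 × 9.81 / 1000 = 7.89705 kN/m³.
A = 4.7 × 3.4 = 15.98 m².
From F = γ·h_c·A, the centroid depth is h_c = 834/(7.89705 × 15.98) = 6.60883 m.
The centroid lies 3.4/2 = 1.7 m below the top edge, so the top edge sits at h_top = 6.60883 − 1.7 = 4.90883 m below the surface.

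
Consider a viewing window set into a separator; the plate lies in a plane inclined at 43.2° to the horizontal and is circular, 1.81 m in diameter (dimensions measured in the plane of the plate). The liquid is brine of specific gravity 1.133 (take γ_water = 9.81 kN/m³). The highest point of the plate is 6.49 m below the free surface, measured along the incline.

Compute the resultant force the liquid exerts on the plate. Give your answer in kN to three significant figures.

F ≈ 145 kN

γ = 1.133 × 9.81 = 11.11473 kN/m³.
Let θ = 43.2° be the plate's angle to the horizontal; measure y along the incline from where the plane meets the free surface. Vertical depth h = y·sinθ with sinθ = 0.684547.
The centroid is at the centre, 0.905 m below the top of the plate, so y_c = 6.49 + 0.905 = 7.395 m and h_c = 7.395 × 0.684547 = 5.06223 m.
A = π(0.905)² = 2.57304 m².
Resultant F = γ·h_c·A = 11.11473 × 5.06223 × 2.57304 = 144.773 kN.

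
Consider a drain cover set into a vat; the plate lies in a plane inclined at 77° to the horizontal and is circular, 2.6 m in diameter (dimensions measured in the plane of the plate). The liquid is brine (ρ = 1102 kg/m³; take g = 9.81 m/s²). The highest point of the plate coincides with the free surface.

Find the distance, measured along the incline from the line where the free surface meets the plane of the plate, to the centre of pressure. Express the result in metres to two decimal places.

y_p = 1.63 m

γ = ρg = 1102 × 9.81 / 1000 = 10.81062 kN/m³.
Let θ = 77° be the plate's angle to the horizontal; measure y along the incline from where the plane meets the free surface. Vertical depth h = y·sinθ with sinθ = 0.974370.
The centroid is at the centre, 1.3 m below the top of the plate, so y_c = 1.3 m and h_c = 1.3 × 0.974370 = 1.26668 m.
A = π(1.3)² = 5.30929 m².
Resultant F = γ·h_c·A = 10.81062 × 1.26668 × 5.30929 = 72.7033 kN.
I_c = πr⁴/4 = π × 1.3⁴/4 = 2.24318 m⁴.
Centre of pressure: y_p = y_c + I_c/(y_c·A) = 1.3 + 2.24318/(1.3 × 5.30929) = 1.3 + 0.325001 = 1.625 m along the plane.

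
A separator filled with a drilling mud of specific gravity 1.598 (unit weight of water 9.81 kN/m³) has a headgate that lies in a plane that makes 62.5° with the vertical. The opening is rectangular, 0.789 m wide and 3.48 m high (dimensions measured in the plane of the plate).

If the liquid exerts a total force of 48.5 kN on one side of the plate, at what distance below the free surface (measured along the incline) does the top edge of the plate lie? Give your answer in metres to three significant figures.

γ = 1.598 × 9.81 = 15.67638 kN/m³.
A = 0.789 × 3.48 = 2.74572 m².
From F = γ·h_c·A, the centroid depth is h_c = 48.5/(15.67638 × 2.74572) = 1.12678 m.
The plate makes 62.5° with the vertical, i.e. θ = 90° − 62.5° = 27.5° to the horizontal. Measuring y along the incline from the free-surface line, vertical depth h = y·sinθ with sinθ = 0.461749.
Along the incline, y_c = h_c/sinθ = 1.12678/0.461749 = 2.44024 m.
The centroid lies 3.48/2 = 1.74 m below the top edge, so the top edge sits at y_top = 2.44024 − 1.74 = 0.70024 m along the incline.

y_top ≈ 0.700 m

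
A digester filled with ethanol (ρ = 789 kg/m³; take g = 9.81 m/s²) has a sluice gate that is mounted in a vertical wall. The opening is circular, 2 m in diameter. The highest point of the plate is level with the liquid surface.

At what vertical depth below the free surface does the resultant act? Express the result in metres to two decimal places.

γ = ρg = 789 × 9.81 / 1000 = 7.74009 kN/m³.
The centroid is at the centre, 1 m below the top of the plate, so the centroid depth is h_c = 1 m.
A = π(1)² = 3.14159 m².
Resultant F = γ·h_c·A = 7.74009 × 1 × 3.14159 = 24.3162 kN.
I_c = πr⁴/4 = π × 1⁴/4 = 0.785398 m⁴.
Centre of pressure: y_p = y_c + I_c/(y_c·A) = 1 + 0.785398/(1 × 3.14159) = 1 + 0.25 = 1.25 m along the plane.

h_p = 1.25 m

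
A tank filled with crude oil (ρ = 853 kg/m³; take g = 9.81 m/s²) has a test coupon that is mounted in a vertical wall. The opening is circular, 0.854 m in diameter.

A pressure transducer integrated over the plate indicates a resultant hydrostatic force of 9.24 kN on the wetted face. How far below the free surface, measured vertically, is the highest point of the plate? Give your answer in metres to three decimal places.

d_top ≈ 1.501 m

γ = ρg = 853 × 9.81 / 1000 = 8.36793 kN/m³.
A = π(0.427)² = 0.572803 m².
From F = γ·h_c·A, the centroid depth is h_c = 9.24/(8.36793 × 0.572803) = 1.92774 m.
The centroid is at the centre, 0.427 m below the top of the plate, so the highest point sits at h_top = 1.92774 − 0.427 = 1.50074 m below the surface.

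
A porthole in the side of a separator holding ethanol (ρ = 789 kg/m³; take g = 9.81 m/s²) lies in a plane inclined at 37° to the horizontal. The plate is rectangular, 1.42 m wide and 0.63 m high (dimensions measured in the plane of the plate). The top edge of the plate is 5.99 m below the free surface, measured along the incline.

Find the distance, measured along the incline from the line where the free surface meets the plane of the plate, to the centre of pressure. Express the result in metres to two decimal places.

γ = ρg = 789 × 9.81 / 1000 = 7.74009 kN/m³.
Let θ = 37° be the plate's angle to the horizontal; measure y along the incline from where the plane meets the free surface. Vertical depth h = y·sinθ with sinθ = 0.601815.
The centroid lies 0.63/2 = 0.315 m below the top edge, so y_c = 5.99 + 0.315 = 6.305 m and h_c = 6.305 × 0.601815 = 3.79444 m.
A = 1.42 × 0.63 = 0.8946 m².
Resultant F = γ·h_c·A = 7.74009 × 3.79444 × 0.8946 = 26.2738 kN.
I_c = b·h³/12 = 1.42 × 0.63³/12 = 0.0295889 m⁴.
Centre of pressure: y_p = y_c + I_c/(y_c·A) = 6.305 + 0.0295889/(6.305 × 0.8946) = 6.305 + 0.00524584 = 6.31025 m along the plane.

y_p = 6.31 m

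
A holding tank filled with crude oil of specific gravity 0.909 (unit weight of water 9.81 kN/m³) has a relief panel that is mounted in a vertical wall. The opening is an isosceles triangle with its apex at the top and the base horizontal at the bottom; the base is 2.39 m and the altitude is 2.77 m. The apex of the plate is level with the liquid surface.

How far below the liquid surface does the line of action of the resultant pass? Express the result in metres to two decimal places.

γ = 0.909 × 9.81 = 8.91729 kN/m³.
With the apex up, the centroid sits 2h/3 = 2 × 2.77/3 = 1.84667 m below the apex, so the centroid depth is h_c = 1.84667 m.
A = ½ × 2.39 × 2.77 = 3.31015 m².
Resultant F = γ·h_c·A = 8.91729 × 1.84667 × 3.31015 = 54.5092 kN.
I_c = b·h³/36 = 2.39 × 2.77³/36 = 1.41102 m⁴.
Centre of pressure: y_p = y_c + I_c/(y_c·A) = 1.84667 + 1.41102/(1.84667 × 3.31015) = 1.84667 + 0.230832 = 2.0775 m along the plane.

h_p = 2.08 m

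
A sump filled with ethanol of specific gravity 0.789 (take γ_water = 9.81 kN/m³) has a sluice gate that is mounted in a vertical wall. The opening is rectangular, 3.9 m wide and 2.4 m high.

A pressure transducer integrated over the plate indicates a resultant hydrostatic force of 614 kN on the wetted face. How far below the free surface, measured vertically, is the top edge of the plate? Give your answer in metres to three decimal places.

γ = 0.789 × 9.81 = 7.74009 kN/m³.
A = 3.9 × 2.4 = 9.36 m².
From F = γ·h_c·A, the centroid depth is h_c = 614/(7.74009 × 9.36) = 8.47513 m.
The centroid lies 2.4/2 = 1.2 m below the top edge, so the top edge sits at h_top = 8.47513 − 1.2 = 7.27513 m below the surface.

d_top ≈ 7.275 m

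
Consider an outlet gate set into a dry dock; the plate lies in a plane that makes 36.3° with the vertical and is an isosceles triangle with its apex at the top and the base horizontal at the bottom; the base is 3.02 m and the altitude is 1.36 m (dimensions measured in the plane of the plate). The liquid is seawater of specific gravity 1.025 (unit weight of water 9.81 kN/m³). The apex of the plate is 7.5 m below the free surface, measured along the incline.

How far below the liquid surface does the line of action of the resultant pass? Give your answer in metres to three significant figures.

γ = 1.025 × 9.81 = 10.05525 kN/m³.
The plate makes 36.3° with the vertical, i.e. θ = 90° − 36.3° = 53.7° to the horizontal. Measuring y along the incline from the free-surface line, vertical depth h = y·sinθ with sinθ = 0.805928.
With the apex up, the centroid sits 2h/3 = 2 × 1.36/3 = 0.906667 m below the apex, so y_c = 7.5 + 0.906667 = 8.40667 m and h_c = 8.40667 × 0.805928 = 6.77517 m.
A = ½ × 3.02 × 1.36 = 2.0536 m².
Resultant F = γ·h_c·A = 10.05525 × 6.77517 × 2.0536 = 139.904 kN.
I_c = b·h³/36 = 3.02 × 1.36³/36 = 0.211019 m⁴.
Centre of pressure: y_p = y_c + I_c/(y_c·A) = 8.40667 + 0.211019/(8.40667 × 2.0536) = 8.40667 + 0.0122231 = 8.41889 m along the plane.
Vertically, h_p = y_p·sinθ = 8.41889 × 0.805928 = 6.78502 m.

h_p = 6.79 m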